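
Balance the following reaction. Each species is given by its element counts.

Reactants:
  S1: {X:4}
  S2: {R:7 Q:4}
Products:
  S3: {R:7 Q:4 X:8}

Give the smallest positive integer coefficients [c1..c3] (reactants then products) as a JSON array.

R: 2·0+1·7 = 7 | 1·7 = 7
Q: 2·0+1·4 = 4 | 1·4 = 4
X: 2·4+1·0 = 8 | 1·8 = 8
gcd(2,1,1) = 1

Coefficients: [2, 1, 1]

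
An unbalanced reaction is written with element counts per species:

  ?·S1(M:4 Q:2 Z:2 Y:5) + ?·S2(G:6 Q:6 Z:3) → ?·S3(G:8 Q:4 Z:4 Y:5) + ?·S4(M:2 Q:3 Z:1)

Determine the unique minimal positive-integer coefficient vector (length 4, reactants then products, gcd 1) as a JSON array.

G: 3·0+4·6 = 24 | 3·8+6·0 = 24
M: 3·4+4·0 = 12 | 3·0+6·2 = 12
Q: 3·2+4·6 = 30 | 3·4+6·3 = 30
Z: 3·2+4·3 = 18 | 3·4+6·1 = 18
Y: 3·5+4·0 = 15 | 3·5+6·0 = 15
gcd(3,4,3,6) = 1

Coefficients: [3, 4, 3, 6]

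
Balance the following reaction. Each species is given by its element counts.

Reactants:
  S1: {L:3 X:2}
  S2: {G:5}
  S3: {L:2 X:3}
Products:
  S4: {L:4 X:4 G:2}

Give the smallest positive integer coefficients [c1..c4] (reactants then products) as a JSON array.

Coefficients: [4, 2, 4, 5]

L: 4·3+2·0+4·2 = 20 | 5·4 = 20
X: 4·2+2·0+4·3 = 20 | 5·4 = 20
G: 4·0+2·5+4·0 = 10 | 5·2 = 10
gcd(4,2,4,5) = 1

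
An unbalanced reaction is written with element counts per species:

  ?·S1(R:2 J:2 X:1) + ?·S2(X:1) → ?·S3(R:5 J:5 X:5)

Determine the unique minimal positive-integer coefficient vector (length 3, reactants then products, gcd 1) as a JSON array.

R: 5·2+5·0 = 10 | 2·5 = 10
J: 5·2+5·0 = 10 | 2·5 = 10
X: 5·1+5·1 = 10 | 2·5 = 10
gcd(5,5,2) = 1

Coefficients: [5, 5, 2]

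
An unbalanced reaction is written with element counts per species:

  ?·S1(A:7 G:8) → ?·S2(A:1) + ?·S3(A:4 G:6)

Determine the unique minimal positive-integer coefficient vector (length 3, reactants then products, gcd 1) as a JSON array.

Coefficients: [3, 5, 4]

A: 3·7 = 21 | 5·1+4·4 = 21
G: 3·8 = 24 | 5·0+4·6 = 24
gcd(3,5,4) = 1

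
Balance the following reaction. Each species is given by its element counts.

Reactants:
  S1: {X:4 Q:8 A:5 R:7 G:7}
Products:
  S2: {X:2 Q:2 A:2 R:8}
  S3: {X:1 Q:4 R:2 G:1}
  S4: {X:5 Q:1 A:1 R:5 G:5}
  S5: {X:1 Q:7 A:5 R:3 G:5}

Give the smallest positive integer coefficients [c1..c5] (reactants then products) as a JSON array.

X: 6·4 = 24 | 1·2+2·1+3·5+5·1 = 24
Q: 6·8 = 48 | 1·2+2·4+3·1+5·7 = 48
A: 6·5 = 30 | 1·2+2·0+3·1+5·5 = 30
R: 6·7 = 42 | 1·8+2·2+3·5+5·3 = 42
G: 6·7 = 42 | 1·0+2·1+3·5+5·5 = 42
gcd(6,1,2,3,5) = 1

Coefficients: [6, 1, 2, 3, 5]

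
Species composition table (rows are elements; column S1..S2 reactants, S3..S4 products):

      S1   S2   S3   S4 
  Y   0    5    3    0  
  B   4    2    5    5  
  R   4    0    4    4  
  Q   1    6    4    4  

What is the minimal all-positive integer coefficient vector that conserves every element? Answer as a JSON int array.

Y: 6·0+3·5 = 15 | 5·3+1·0 = 15
B: 6·4+3·2 = 30 | 5·5+1·5 = 30
R: 6·4+3·0 = 24 | 5·4+1·4 = 24
Q: 6·1+3·6 = 24 | 5·4+1·4 = 24
gcd(6,3,5,1) = 1

Coefficients: [6, 3, 5, 1]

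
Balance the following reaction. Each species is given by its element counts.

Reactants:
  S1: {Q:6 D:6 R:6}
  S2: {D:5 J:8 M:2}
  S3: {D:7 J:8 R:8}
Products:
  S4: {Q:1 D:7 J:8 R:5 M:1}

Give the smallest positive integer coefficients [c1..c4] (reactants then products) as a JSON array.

Q: 1·6+3·0+3·0 = 6 | 6·1 = 6
D: 1·6+3·5+3·7 = 42 | 6·7 = 42
J: 1·0+3·8+3·8 = 48 | 6·8 = 48
R: 1·6+3·0+3·8 = 30 | 6·5 = 30
M: 1·0+3·2+3·0 = 6 | 6·1 = 6
gcd(1,3,3,6) = 1

Coefficients: [1, 3, 3, 6]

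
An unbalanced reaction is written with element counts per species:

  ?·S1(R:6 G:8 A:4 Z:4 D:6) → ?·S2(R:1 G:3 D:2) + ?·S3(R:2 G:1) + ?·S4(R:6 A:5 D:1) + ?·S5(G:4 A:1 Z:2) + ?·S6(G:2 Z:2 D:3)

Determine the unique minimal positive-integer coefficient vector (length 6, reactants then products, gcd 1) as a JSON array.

R: 3·6 = 18 | 2·1+2·2+2·6+2·0+4·0 = 18
G: 3·8 = 24 | 2·3+2·1+2·0+2·4+4·2 = 24
A: 3·4 = 12 | 2·0+2·0+2·5+2·1+4·0 = 12
Z: 3·4 = 12 | 2·0+2·0+2·0+2·2+4·2 = 12
D: 3·6 = 18 | 2·2+2·0+2·1+2·0+4·3 = 18
gcd(3,2,2,2,2,4) = 1

Coefficients: [3, 2, 2, 2, 2, 4]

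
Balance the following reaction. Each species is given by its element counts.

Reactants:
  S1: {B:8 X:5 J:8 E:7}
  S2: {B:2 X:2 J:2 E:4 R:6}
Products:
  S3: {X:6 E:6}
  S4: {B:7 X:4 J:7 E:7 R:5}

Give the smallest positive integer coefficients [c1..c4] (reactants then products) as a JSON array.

Coefficients: [4, 5, 1, 6]

B: 4·8+5·2 = 42 | 1·0+6·7 = 42
X: 4·5+5·2 = 30 | 1·6+6·4 = 30
J: 4·8+5·2 = 42 | 1·0+6·7 = 42
E: 4·7+5·4 = 48 | 1·6+6·7 = 48
R: 4·0+5·6 = 30 | 1·0+6·5 = 30
gcd(4,5,1,6) = 1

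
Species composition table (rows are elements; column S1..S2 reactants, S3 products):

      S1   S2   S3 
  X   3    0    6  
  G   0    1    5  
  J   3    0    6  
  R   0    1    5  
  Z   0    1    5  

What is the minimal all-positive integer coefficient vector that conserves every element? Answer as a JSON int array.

X: 2·3+5·0 = 6 | 1·6 = 6
G: 2·0+5·1 = 5 | 1·5 = 5
J: 2·3+5·0 = 6 | 1·6 = 6
R: 2·0+5·1 = 5 | 1·5 = 5
Z: 2·0+5·1 = 5 | 1·5 = 5
gcd(2,5,1) = 1

Coefficients: [2, 5, 1]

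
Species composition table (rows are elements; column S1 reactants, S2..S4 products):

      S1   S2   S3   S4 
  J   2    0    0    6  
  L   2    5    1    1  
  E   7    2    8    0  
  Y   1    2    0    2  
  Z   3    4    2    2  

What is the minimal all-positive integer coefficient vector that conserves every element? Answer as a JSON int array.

J: 6·2 = 12 | 1·0+5·0+2·6 = 12
L: 6·2 = 12 | 1·5+5·1+2·1 = 12
E: 6·7 = 42 | 1·2+5·8+2·0 = 42
Y: 6·1 = 6 | 1·2+5·0+2·2 = 6
Z: 6·3 = 18 | 1·4+5·2+2·2 = 18
gcd(6,1,5,2) = 1

Coefficients: [6, 1, 5, 2]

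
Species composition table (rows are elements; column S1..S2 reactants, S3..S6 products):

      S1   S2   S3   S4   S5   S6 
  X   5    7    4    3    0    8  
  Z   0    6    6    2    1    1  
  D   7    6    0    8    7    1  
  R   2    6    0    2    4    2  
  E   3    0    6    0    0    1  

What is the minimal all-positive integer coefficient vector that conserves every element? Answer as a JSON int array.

Coefficients: [6, 5, 2, 3, 6, 6]

X: 6·5+5·7 = 65 | 2·4+3·3+6·0+6·8 = 65
Z: 6·0+5·6 = 30 | 2·6+3·2+6·1+6·1 = 30
D: 6·7+5·6 = 72 | 2·0+3·8+6·7+6·1 = 72
R: 6·2+5·6 = 42 | 2·0+3·2+6·4+6·2 = 42
E: 6·3+5·0 = 18 | 2·6+3·0+6·0+6·1 = 18
gcd(6,5,2,3,6,6) = 1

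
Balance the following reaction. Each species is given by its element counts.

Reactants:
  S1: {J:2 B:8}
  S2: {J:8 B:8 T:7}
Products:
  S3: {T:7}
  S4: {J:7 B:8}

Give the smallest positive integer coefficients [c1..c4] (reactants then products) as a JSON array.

Coefficients: [1, 5, 5, 6]

J: 1·2+5·8 = 42 | 5·0+6·7 = 42
B: 1·8+5·8 = 48 | 5·0+6·8 = 48
T: 1·0+5·7 = 35 | 5·7+6·0 = 35
gcd(1,5,5,6) = 1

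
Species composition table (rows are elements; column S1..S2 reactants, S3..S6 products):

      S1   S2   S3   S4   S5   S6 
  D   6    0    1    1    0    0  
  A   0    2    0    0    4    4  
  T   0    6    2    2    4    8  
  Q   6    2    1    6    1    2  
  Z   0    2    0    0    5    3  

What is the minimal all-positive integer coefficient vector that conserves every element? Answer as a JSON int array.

Coefficients: [1, 4, 5, 1, 1, 1]

D: 1·6+4·0 = 6 | 5·1+1·1+1·0+1·0 = 6
A: 1·0+4·2 = 8 | 5·0+1·0+1·4+1·4 = 8
T: 1·0+4·6 = 24 | 5·2+1·2+1·4+1·8 = 24
Q: 1·6+4·2 = 14 | 5·1+1·6+1·1+1·2 = 14
Z: 1·0+4·2 = 8 | 5·0+1·0+1·5+1·3 = 8
gcd(1,4,5,1,1,1) = 1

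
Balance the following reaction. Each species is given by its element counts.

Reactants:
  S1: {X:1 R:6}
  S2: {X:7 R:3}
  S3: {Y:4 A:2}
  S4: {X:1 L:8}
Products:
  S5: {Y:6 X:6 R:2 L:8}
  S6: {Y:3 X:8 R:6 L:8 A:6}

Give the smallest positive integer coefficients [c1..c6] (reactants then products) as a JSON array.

Coefficients: [1, 4, 6, 5, 3, 2]

Y: 1·0+4·0+6·4+5·0 = 24 | 3·6+2·3 = 24
X: 1·1+4·7+6·0+5·1 = 34 | 3·6+2·8 = 34
R: 1·6+4·3+6·0+5·0 = 18 | 3·2+2·6 = 18
L: 1·0+4·0+6·0+5·8 = 40 | 3·8+2·8 = 40
A: 1·0+4·0+6·2+5·0 = 12 | 3·0+2·6 = 12
gcd(1,4,6,5,3,2) = 1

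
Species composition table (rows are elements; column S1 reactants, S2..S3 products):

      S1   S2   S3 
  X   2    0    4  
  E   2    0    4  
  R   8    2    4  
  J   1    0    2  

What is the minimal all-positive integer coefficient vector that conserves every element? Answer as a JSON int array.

X: 2·2 = 4 | 6·0+1·4 = 4
E: 2·2 = 4 | 6·0+1·4 = 4
R: 2·8 = 16 | 6·2+1·4 = 16
J: 2·1 = 2 | 6·0+1·2 = 2
gcd(2,6,1) = 1

Coefficients: [2, 6, 1]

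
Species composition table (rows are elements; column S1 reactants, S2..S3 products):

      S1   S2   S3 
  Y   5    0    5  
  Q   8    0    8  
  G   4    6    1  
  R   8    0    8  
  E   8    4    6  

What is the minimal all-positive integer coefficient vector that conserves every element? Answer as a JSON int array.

Coefficients: [2, 1, 2]

Y: 2·5 = 10 | 1·0+2·5 = 10
Q: 2·8 = 16 | 1·0+2·8 = 16
G: 2·4 = 8 | 1·6+2·1 = 8
R: 2·8 = 16 | 1·0+2·8 = 16
E: 2·8 = 16 | 1·4+2·6 = 16
gcd(2,1,2) = 1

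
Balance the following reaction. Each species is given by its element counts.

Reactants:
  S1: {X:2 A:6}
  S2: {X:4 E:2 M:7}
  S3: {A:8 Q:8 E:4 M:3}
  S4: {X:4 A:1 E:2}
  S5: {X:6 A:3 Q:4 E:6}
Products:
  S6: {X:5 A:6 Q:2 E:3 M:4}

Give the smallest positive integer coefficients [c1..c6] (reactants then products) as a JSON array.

Coefficients: [4, 3, 1, 1, 1, 6]

X: 4·2+3·4+1·0+1·4+1·6 = 30 | 6·5 = 30
A: 4·6+3·0+1·8+1·1+1·3 = 36 | 6·6 = 36
Q: 4·0+3·0+1·8+1·0+1·4 = 12 | 6·2 = 12
E: 4·0+3·2+1·4+1·2+1·6 = 18 | 6·3 = 18
M: 4·0+3·7+1·3+1·0+1·0 = 24 | 6·4 = 24
gcd(4,3,1,1,1,6) = 1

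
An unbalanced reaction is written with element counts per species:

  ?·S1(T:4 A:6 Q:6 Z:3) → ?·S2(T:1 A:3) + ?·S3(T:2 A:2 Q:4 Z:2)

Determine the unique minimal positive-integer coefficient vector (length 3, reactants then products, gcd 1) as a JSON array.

T: 2·4 = 8 | 2·1+3·2 = 8
A: 2·6 = 12 | 2·3+3·2 = 12
Q: 2·6 = 12 | 2·0+3·4 = 12
Z: 2·3 = 6 | 2·0+3·2 = 6
gcd(2,2,3) = 1

Coefficients: [2, 2, 3]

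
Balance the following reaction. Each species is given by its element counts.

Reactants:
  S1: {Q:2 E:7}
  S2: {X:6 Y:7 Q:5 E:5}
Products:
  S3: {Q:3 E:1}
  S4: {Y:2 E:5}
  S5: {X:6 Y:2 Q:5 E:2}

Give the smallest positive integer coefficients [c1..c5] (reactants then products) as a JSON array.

X: 3·0+2·6 = 12 | 2·0+5·0+2·6 = 12
Y: 3·0+2·7 = 14 | 2·0+5·2+2·2 = 14
Q: 3·2+2·5 = 16 | 2·3+5·0+2·5 = 16
E: 3·7+2·5 = 31 | 2·1+5·5+2·2 = 31
gcd(3,2,2,5,2) = 1

Coefficients: [3, 2, 2, 5, 2]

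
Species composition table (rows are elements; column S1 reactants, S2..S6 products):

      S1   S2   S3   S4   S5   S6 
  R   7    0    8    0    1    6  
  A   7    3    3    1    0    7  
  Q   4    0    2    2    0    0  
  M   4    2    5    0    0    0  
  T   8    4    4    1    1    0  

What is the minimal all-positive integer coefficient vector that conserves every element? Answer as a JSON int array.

R: 4·7 = 28 | 3·0+2·8+6·0+6·1+1·6 = 28
A: 4·7 = 28 | 3·3+2·3+6·1+6·0+1·7 = 28
Q: 4·4 = 16 | 3·0+2·2+6·2+6·0+1·0 = 16
M: 4·4 = 16 | 3·2+2·5+6·0+6·0+1·0 = 16
T: 4·8 = 32 | 3·4+2·4+6·1+6·1+1·0 = 32
gcd(4,3,2,6,6,1) = 1

Coefficients: [4, 3, 2, 6, 6, 1]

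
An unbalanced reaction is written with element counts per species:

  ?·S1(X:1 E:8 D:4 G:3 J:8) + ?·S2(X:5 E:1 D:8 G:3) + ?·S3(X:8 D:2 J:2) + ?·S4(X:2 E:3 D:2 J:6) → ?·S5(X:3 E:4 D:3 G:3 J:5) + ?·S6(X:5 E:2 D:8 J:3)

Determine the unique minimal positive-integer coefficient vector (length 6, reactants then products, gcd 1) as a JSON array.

Coefficients: [2, 4, 1, 4, 6, 4]

X: 2·1+4·5+1·8+4·2 = 38 | 6·3+4·5 = 38
E: 2·8+4·1+1·0+4·3 = 32 | 6·4+4·2 = 32
D: 2·4+4·8+1·2+4·2 = 50 | 6·3+4·8 = 50
G: 2·3+4·3+1·0+4·0 = 18 | 6·3+4·0 = 18
J: 2·8+4·0+1·2+4·6 = 42 | 6·5+4·3 = 42
gcd(2,4,1,4,6,4) = 1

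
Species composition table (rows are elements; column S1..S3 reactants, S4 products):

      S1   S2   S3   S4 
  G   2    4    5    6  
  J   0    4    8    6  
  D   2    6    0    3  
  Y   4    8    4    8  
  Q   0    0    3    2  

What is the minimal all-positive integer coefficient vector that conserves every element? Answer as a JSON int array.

Coefficients: [6, 1, 4, 6]

G: 6·2+1·4+4·5 = 36 | 6·6 = 36
J: 6·0+1·4+4·8 = 36 | 6·6 = 36
D: 6·2+1·6+4·0 = 18 | 6·3 = 18
Y: 6·4+1·8+4·4 = 48 | 6·8 = 48
Q: 6·0+1·0+4·3 = 12 | 6·2 = 12
gcd(6,1,4,6) = 1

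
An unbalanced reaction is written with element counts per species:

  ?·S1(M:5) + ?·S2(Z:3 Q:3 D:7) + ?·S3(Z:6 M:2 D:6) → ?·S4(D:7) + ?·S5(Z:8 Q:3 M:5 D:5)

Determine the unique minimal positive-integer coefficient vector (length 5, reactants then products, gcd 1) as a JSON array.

Z: 4·0+6·3+5·6 = 48 | 6·0+6·8 = 48
Q: 4·0+6·3+5·0 = 18 | 6·0+6·3 = 18
M: 4·5+6·0+5·2 = 30 | 6·0+6·5 = 30
D: 4·0+6·7+5·6 = 72 | 6·7+6·5 = 72
gcd(4,6,5,6,6) = 1

Coefficients: [4, 6, 5, 6, 6]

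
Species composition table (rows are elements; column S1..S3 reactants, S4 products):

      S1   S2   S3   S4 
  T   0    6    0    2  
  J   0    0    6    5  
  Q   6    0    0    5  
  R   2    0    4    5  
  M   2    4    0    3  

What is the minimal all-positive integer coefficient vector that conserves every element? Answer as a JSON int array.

Coefficients: [5, 2, 5, 6]

T: 5·0+2·6+5·0 = 12 | 6·2 = 12
J: 5·0+2·0+5·6 = 30 | 6·5 = 30
Q: 5·6+2·0+5·0 = 30 | 6·5 = 30
R: 5·2+2·0+5·4 = 30 | 6·5 = 30
M: 5·2+2·4+5·0 = 18 | 6·3 = 18
gcd(5,2,5,6) = 1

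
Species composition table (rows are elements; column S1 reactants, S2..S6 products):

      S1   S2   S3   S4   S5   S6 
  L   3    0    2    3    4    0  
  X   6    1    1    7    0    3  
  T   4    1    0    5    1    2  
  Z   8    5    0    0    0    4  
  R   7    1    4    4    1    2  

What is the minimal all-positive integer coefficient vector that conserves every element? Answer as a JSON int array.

L: 5·3 = 15 | 4·0+4·2+1·3+1·4+5·0 = 15
X: 5·6 = 30 | 4·1+4·1+1·7+1·0+5·3 = 30
T: 5·4 = 20 | 4·1+4·0+1·5+1·1+5·2 = 20
Z: 5·8 = 40 | 4·5+4·0+1·0+1·0+5·4 = 40
R: 5·7 = 35 | 4·1+4·4+1·4+1·1+5·2 = 35
gcd(5,4,4,1,1,5) = 1

Coefficients: [5, 4, 4, 1, 1, 5]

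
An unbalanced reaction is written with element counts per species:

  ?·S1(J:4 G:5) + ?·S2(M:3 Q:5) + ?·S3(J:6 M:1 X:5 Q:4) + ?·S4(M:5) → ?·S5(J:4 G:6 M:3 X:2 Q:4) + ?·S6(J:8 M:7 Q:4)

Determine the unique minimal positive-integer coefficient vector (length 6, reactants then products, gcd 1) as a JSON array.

J: 6·4+4·0+2·6+3·0 = 36 | 5·4+2·8 = 36
G: 6·5+4·0+2·0+3·0 = 30 | 5·6+2·0 = 30
M: 6·0+4·3+2·1+3·5 = 29 | 5·3+2·7 = 29
X: 6·0+4·0+2·5+3·0 = 10 | 5·2+2·0 = 10
Q: 6·0+4·5+2·4+3·0 = 28 | 5·4+2·4 = 28
gcd(6,4,2,3,5,2) = 1

Coefficients: [6, 4, 2, 3, 5, 2]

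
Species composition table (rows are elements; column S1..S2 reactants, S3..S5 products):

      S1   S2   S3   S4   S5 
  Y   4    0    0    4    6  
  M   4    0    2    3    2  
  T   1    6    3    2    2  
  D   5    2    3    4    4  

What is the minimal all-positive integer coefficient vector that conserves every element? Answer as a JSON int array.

Y: 5·4+3·0 = 20 | 5·0+2·4+2·6 = 20
M: 5·4+3·0 = 20 | 5·2+2·3+2·2 = 20
T: 5·1+3·6 = 23 | 5·3+2·2+2·2 = 23
D: 5·5+3·2 = 31 | 5·3+2·4+2·4 = 31
gcd(5,3,5,2,2) = 1

Coefficients: [5, 3, 5, 2, 2]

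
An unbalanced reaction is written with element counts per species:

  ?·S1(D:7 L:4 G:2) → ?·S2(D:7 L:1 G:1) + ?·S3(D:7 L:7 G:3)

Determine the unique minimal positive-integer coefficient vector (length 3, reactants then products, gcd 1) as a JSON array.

D: 2·7 = 14 | 1·7+1·7 = 14
L: 2·4 = 8 | 1·1+1·7 = 8
G: 2·2 = 4 | 1·1+1·3 = 4
gcd(2,1,1) = 1

Coefficients: [2, 1, 1]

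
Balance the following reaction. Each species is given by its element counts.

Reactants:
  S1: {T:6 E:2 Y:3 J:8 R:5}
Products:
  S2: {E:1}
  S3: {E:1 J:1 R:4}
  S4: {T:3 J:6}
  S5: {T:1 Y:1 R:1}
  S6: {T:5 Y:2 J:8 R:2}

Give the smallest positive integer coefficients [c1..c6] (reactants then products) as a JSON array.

Coefficients: [4, 6, 2, 1, 6, 3]

T: 4·6 = 24 | 6·0+2·0+1·3+6·1+3·5 = 24
E: 4·2 = 8 | 6·1+2·1+1·0+6·0+3·0 = 8
Y: 4·3 = 12 | 6·0+2·0+1·0+6·1+3·2 = 12
J: 4·8 = 32 | 6·0+2·1+1·6+6·0+3·8 = 32
R: 4·5 = 20 | 6·0+2·4+1·0+6·1+3·2 = 20
gcd(4,6,2,1,6,3) = 1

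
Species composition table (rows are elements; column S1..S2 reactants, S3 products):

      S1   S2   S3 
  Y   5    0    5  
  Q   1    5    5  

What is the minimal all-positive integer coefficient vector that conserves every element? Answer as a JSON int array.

Y: 5·5+4·0 = 25 | 5·5 = 25
Q: 5·1+4·5 = 25 | 5·5 = 25
gcd(5,4,5) = 1

Coefficients: [5, 4, 5]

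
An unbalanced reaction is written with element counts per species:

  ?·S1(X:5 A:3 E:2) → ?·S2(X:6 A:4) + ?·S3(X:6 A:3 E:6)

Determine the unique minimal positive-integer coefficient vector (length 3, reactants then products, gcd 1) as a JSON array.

Coefficients: [6, 3, 2]

X: 6·5 = 30 | 3·6+2·6 = 30
A: 6·3 = 18 | 3·4+2·3 = 18
E: 6·2 = 12 | 3·0+2·6 = 12
gcd(6,3,2) = 1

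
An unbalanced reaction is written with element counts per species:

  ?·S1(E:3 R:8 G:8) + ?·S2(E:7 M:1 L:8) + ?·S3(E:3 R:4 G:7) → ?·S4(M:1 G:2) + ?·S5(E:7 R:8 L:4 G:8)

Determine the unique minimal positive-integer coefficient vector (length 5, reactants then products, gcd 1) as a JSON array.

E: 5·3+3·7+2·3 = 42 | 3·0+6·7 = 42
R: 5·8+3·0+2·4 = 48 | 3·0+6·8 = 48
M: 5·0+3·1+2·0 = 3 | 3·1+6·0 = 3
L: 5·0+3·8+2·0 = 24 | 3·0+6·4 = 24
G: 5·8+3·0+2·7 = 54 | 3·2+6·8 = 54
gcd(5,3,2,3,6) = 1

Coefficients: [5, 3, 2, 3, 6]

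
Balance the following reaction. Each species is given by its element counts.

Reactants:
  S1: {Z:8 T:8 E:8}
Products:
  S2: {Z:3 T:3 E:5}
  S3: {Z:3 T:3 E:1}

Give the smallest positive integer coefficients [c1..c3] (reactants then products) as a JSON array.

Z: 3·8 = 24 | 4·3+4·3 = 24
T: 3·8 = 24 | 4·3+4·3 = 24
E: 3·8 = 24 | 4·5+4·1 = 24
gcd(3,4,4) = 1

Coefficients: [3, 4, 4]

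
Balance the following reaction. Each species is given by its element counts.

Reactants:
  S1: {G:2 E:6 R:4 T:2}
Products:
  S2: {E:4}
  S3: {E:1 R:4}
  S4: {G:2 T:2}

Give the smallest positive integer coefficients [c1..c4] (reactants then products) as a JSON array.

Coefficients: [4, 5, 4, 4]

G: 4·2 = 8 | 5·0+4·0+4·2 = 8
E: 4·6 = 24 | 5·4+4·1+4·0 = 24
R: 4·4 = 16 | 5·0+4·4+4·0 = 16
T: 4·2 = 8 | 5·0+4·0+4·2 = 8
gcd(4,5,4,4) = 1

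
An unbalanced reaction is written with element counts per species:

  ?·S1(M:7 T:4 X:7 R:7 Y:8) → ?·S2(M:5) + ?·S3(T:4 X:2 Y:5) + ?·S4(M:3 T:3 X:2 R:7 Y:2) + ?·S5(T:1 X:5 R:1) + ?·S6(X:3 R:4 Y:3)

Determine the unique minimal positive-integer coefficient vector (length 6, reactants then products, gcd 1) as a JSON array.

M: 4·7 = 28 | 5·5+3·0+1·3+1·0+5·0 = 28
T: 4·4 = 16 | 5·0+3·4+1·3+1·1+5·0 = 16
X: 4·7 = 28 | 5·0+3·2+1·2+1·5+5·3 = 28
R: 4·7 = 28 | 5·0+3·0+1·7+1·1+5·4 = 28
Y: 4·8 = 32 | 5·0+3·5+1·2+1·0+5·3 = 32
gcd(4,5,3,1,1,5) = 1

Coefficients: [4, 5, 3, 1, 1, 5]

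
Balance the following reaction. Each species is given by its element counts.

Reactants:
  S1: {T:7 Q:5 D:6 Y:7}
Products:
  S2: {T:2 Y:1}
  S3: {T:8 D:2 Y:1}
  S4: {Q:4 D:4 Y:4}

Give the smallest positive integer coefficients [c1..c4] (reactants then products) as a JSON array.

Coefficients: [4, 6, 2, 5]

T: 4·7 = 28 | 6·2+2·8+5·0 = 28
Q: 4·5 = 20 | 6·0+2·0+5·4 = 20
D: 4·6 = 24 | 6·0+2·2+5·4 = 24
Y: 4·7 = 28 | 6·1+2·1+5·4 = 28
gcd(4,6,2,5) = 1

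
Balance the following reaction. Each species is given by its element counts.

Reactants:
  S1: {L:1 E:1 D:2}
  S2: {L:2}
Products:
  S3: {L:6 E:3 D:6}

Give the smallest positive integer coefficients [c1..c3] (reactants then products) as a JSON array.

L: 6·1+3·2 = 12 | 2·6 = 12
E: 6·1+3·0 = 6 | 2·3 = 6
D: 6·2+3·0 = 12 | 2·6 = 12
gcd(6,3,2) = 1

Coefficients: [6, 3, 2]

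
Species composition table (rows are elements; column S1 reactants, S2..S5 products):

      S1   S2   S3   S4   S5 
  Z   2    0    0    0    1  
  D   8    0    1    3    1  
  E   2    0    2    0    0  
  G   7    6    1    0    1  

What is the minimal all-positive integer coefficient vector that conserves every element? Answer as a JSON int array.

Coefficients: [3, 2, 3, 5, 6]

Z: 3·2 = 6 | 2·0+3·0+5·0+6·1 = 6
D: 3·8 = 24 | 2·0+3·1+5·3+6·1 = 24
E: 3·2 = 6 | 2·0+3·2+5·0+6·0 = 6
G: 3·7 = 21 | 2·6+3·1+5·0+6·1 = 21
gcd(3,2,3,5,6) = 1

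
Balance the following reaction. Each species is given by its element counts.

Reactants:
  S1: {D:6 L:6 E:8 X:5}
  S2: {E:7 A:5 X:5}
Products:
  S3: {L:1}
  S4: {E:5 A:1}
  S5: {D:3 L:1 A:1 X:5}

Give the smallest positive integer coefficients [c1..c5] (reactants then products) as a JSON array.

D: 1·6+1·0 = 6 | 4·0+3·0+2·3 = 6
L: 1·6+1·0 = 6 | 4·1+3·0+2·1 = 6
E: 1·8+1·7 = 15 | 4·0+3·5+2·0 = 15
A: 1·0+1·5 = 5 | 4·0+3·1+2·1 = 5
X: 1·5+1·5 = 10 | 4·0+3·0+2·5 = 10
gcd(1,1,4,3,2) = 1

Coefficients: [1, 1, 4, 3, 2]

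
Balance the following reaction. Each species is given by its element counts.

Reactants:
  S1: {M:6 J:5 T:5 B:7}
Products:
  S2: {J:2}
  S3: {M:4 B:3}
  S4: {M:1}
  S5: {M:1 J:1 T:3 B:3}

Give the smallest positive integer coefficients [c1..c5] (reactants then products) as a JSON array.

M: 3·6 = 18 | 5·0+2·4+5·1+5·1 = 18
J: 3·5 = 15 | 5·2+2·0+5·0+5·1 = 15
T: 3·5 = 15 | 5·0+2·0+5·0+5·3 = 15
B: 3·7 = 21 | 5·0+2·3+5·0+5·3 = 21
gcd(3,5,2,5,5) = 1

Coefficients: [3, 5, 2, 5, 5]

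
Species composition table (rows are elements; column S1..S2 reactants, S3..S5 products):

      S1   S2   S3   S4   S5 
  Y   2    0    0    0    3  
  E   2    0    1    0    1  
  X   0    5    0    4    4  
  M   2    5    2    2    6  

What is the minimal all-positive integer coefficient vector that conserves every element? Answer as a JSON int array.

Y: 3·2+4·0 = 6 | 4·0+3·0+2·3 = 6
E: 3·2+4·0 = 6 | 4·1+3·0+2·1 = 6
X: 3·0+4·5 = 20 | 4·0+3·4+2·4 = 20
M: 3·2+4·5 = 26 | 4·2+3·2+2·6 = 26
gcd(3,4,4,3,2) = 1

Coefficients: [3, 4, 4, 3, 2]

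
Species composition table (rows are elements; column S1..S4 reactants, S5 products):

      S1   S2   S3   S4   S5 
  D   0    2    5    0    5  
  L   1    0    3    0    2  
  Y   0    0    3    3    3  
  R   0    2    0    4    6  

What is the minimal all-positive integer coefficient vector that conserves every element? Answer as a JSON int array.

D: 3·0+5·2+1·5+2·0 = 15 | 3·5 = 15
L: 3·1+5·0+1·3+2·0 = 6 | 3·2 = 6
Y: 3·0+5·0+1·3+2·3 = 9 | 3·3 = 9
R: 3·0+5·2+1·0+2·4 = 18 | 3·6 = 18
gcd(3,5,1,2,3) = 1

Coefficients: [3, 5, 1, 2, 3]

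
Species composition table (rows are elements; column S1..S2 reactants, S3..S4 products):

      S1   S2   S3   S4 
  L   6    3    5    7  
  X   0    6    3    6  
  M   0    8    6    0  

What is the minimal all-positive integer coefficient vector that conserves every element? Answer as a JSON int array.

L: 3·6+3·3 = 27 | 4·5+1·7 = 27
X: 3·0+3·6 = 18 | 4·3+1·6 = 18
M: 3·0+3·8 = 24 | 4·6+1·0 = 24
gcd(3,3,4,1) = 1

Coefficients: [3, 3, 4, 1]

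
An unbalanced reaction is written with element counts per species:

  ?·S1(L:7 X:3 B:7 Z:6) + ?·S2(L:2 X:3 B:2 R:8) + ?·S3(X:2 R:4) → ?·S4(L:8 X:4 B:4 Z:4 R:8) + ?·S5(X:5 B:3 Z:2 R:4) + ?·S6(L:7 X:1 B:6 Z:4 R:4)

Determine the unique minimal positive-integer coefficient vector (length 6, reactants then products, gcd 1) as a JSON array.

Coefficients: [3, 1, 6, 2, 3, 1]

L: 3·7+1·2+6·0 = 23 | 2·8+3·0+1·7 = 23
X: 3·3+1·3+6·2 = 24 | 2·4+3·5+1·1 = 24
B: 3·7+1·2+6·0 = 23 | 2·4+3·3+1·6 = 23
Z: 3·6+1·0+6·0 = 18 | 2·4+3·2+1·4 = 18
R: 3·0+1·8+6·4 = 32 | 2·8+3·4+1·4 = 32
gcd(3,1,6,2,3,1) = 1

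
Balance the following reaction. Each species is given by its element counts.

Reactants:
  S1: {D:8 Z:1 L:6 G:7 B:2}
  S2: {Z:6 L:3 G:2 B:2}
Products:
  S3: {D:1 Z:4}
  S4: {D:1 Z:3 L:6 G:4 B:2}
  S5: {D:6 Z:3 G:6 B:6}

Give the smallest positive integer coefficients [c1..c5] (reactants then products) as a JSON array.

Coefficients: [2, 6, 5, 5, 1]

D: 2·8+6·0 = 16 | 5·1+5·1+1·6 = 16
Z: 2·1+6·6 = 38 | 5·4+5·3+1·3 = 38
L: 2·6+6·3 = 30 | 5·0+5·6+1·0 = 30
G: 2·7+6·2 = 26 | 5·0+5·4+1·6 = 26
B: 2·2+6·2 = 16 | 5·0+5·2+1·6 = 16
gcd(2,6,5,5,1) = 1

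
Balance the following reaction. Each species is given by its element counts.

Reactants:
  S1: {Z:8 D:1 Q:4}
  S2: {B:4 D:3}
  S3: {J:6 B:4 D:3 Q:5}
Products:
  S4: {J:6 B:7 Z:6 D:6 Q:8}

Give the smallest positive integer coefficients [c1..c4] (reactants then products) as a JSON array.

Coefficients: [3, 3, 4, 4]

J: 3·0+3·0+4·6 = 24 | 4·6 = 24
B: 3·0+3·4+4·4 = 28 | 4·7 = 28
Z: 3·8+3·0+4·0 = 24 | 4·6 = 24
D: 3·1+3·3+4·3 = 24 | 4·6 = 24
Q: 3·4+3·0+4·5 = 32 | 4·8 = 32
gcd(3,3,4,4) = 1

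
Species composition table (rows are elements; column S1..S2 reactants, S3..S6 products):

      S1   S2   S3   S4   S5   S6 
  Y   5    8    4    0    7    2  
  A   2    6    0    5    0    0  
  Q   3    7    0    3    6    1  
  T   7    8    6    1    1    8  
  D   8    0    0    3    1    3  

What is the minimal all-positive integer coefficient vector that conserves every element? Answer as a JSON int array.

Coefficients: [3, 4, 6, 6, 3, 1]

Y: 3·5+4·8 = 47 | 6·4+6·0+3·7+1·2 = 47
A: 3·2+4·6 = 30 | 6·0+6·5+3·0+1·0 = 30
Q: 3·3+4·7 = 37 | 6·0+6·3+3·6+1·1 = 37
T: 3·7+4·8 = 53 | 6·6+6·1+3·1+1·8 = 53
D: 3·8+4·0 = 24 | 6·0+6·3+3·1+1·3 = 24
gcd(3,4,6,6,3,1) = 1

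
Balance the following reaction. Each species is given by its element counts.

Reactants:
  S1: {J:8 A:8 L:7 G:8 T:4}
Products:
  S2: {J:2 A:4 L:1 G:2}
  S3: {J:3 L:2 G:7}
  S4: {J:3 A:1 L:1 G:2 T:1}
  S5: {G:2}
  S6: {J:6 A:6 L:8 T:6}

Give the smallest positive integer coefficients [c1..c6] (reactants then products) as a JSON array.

Coefficients: [5, 5, 2, 2, 6, 3]

J: 5·8 = 40 | 5·2+2·3+2·3+6·0+3·6 = 40
A: 5·8 = 40 | 5·4+2·0+2·1+6·0+3·6 = 40
L: 5·7 = 35 | 5·1+2·2+2·1+6·0+3·8 = 35
G: 5·8 = 40 | 5·2+2·7+2·2+6·2+3·0 = 40
T: 5·4 = 20 | 5·0+2·0+2·1+6·0+3·6 = 20
gcd(5,5,2,2,6,3) = 1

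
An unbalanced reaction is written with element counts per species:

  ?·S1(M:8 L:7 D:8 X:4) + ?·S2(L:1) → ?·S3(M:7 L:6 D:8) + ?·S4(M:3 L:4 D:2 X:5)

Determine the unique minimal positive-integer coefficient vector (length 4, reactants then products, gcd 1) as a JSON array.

M: 5·8+5·0 = 40 | 4·7+4·3 = 40
L: 5·7+5·1 = 40 | 4·6+4·4 = 40
D: 5·8+5·0 = 40 | 4·8+4·2 = 40
X: 5·4+5·0 = 20 | 4·0+4·5 = 20
gcd(5,5,4,4) = 1

Coefficients: [5, 5, 4, 4]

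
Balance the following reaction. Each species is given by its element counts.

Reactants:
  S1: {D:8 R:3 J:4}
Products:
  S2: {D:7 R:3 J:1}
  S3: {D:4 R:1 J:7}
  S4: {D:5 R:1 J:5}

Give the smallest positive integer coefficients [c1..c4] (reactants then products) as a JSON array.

D: 6·8 = 48 | 5·7+2·4+1·5 = 48
R: 6·3 = 18 | 5·3+2·1+1·1 = 18
J: 6·4 = 24 | 5·1+2·7+1·5 = 24
gcd(6,5,2,1) = 1

Coefficients: [6, 5, 2, 1]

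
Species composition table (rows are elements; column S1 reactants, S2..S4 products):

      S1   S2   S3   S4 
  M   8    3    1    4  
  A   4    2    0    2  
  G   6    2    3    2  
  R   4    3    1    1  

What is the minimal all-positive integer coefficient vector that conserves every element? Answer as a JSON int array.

Coefficients: [3, 2, 2, 4]

M: 3·8 = 24 | 2·3+2·1+4·4 = 24
A: 3·4 = 12 | 2·2+2·0+4·2 = 12
G: 3·6 = 18 | 2·2+2·3+4·2 = 18
R: 3·4 = 12 | 2·3+2·1+4·1 = 12
gcd(3,2,2,4) = 1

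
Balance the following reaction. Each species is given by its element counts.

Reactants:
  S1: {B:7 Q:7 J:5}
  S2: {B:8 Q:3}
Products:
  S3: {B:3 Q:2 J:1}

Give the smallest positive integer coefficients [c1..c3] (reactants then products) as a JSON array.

B: 1·7+1·8 = 15 | 5·3 = 15
Q: 1·7+1·3 = 10 | 5·2 = 10
J: 1·5+1·0 = 5 | 5·1 = 5
gcd(1,1,5) = 1

Coefficients: [1, 1, 5]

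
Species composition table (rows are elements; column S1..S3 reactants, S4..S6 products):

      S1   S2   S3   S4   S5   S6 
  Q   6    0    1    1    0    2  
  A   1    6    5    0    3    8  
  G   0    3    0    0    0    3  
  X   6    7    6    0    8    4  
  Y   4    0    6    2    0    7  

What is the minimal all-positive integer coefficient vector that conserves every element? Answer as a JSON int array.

Coefficients: [1, 4, 5, 3, 6, 4]

Q: 1·6+4·0+5·1 = 11 | 3·1+6·0+4·2 = 11
A: 1·1+4·6+5·5 = 50 | 3·0+6·3+4·8 = 50
G: 1·0+4·3+5·0 = 12 | 3·0+6·0+4·3 = 12
X: 1·6+4·7+5·6 = 64 | 3·0+6·8+4·4 = 64
Y: 1·4+4·0+5·6 = 34 | 3·2+6·0+4·7 = 34
gcd(1,4,5,3,6,4) = 1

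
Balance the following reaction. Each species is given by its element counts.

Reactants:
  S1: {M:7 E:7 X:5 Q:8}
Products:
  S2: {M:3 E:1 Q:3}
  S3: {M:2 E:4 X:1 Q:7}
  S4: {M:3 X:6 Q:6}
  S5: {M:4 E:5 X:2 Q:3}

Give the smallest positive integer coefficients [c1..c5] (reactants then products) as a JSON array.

M: 5·7 = 35 | 1·3+1·2+2·3+6·4 = 35
E: 5·7 = 35 | 1·1+1·4+2·0+6·5 = 35
X: 5·5 = 25 | 1·0+1·1+2·6+6·2 = 25
Q: 5·8 = 40 | 1·3+1·7+2·6+6·3 = 40
gcd(5,1,1,2,6) = 1

Coefficients: [5, 1, 1, 2, 6]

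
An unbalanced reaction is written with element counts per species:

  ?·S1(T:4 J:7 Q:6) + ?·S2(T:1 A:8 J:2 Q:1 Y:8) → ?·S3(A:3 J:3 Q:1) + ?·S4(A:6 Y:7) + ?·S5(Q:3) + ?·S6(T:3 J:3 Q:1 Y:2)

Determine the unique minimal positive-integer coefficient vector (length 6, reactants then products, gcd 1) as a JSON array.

Coefficients: [3, 3, 4, 2, 4, 5]

T: 3·4+3·1 = 15 | 4·0+2·0+4·0+5·3 = 15
A: 3·0+3·8 = 24 | 4·3+2·6+4·0+5·0 = 24
J: 3·7+3·2 = 27 | 4·3+2·0+4·0+5·3 = 27
Q: 3·6+3·1 = 21 | 4·1+2·0+4·3+5·1 = 21
Y: 3·0+3·8 = 24 | 4·0+2·7+4·0+5·2 = 24
gcd(3,3,4,2,4,5) = 1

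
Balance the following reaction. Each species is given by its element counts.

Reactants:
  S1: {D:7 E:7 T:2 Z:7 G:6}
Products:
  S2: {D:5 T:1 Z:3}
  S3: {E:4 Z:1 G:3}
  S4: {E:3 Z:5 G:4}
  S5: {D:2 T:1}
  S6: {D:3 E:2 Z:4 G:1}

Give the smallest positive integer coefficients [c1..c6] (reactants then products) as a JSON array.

D: 4·7 = 28 | 3·5+5·0+2·0+5·2+1·3 = 28
E: 4·7 = 28 | 3·0+5·4+2·3+5·0+1·2 = 28
T: 4·2 = 8 | 3·1+5·0+2·0+5·1+1·0 = 8
Z: 4·7 = 28 | 3·3+5·1+2·5+5·0+1·4 = 28
G: 4·6 = 24 | 3·0+5·3+2·4+5·0+1·1 = 24
gcd(4,3,5,2,5,1) = 1

Coefficients: [4, 3, 5, 2, 5, 1]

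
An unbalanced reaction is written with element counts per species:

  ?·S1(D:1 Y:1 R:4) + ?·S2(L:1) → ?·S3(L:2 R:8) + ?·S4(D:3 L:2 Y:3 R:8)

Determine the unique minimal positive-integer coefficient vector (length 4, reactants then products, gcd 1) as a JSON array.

D: 6·1+6·0 = 6 | 1·0+2·3 = 6
L: 6·0+6·1 = 6 | 1·2+2·2 = 6
Y: 6·1+6·0 = 6 | 1·0+2·3 = 6
R: 6·4+6·0 = 24 | 1·8+2·8 = 24
gcd(6,6,1,2) = 1

Coefficients: [6, 6, 1, 2]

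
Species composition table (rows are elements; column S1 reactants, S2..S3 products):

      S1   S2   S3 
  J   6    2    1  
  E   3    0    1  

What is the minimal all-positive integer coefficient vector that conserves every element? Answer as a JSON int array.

Coefficients: [2, 3, 6]

J: 2·6 = 12 | 3·2+6·1 = 12
E: 2·3 = 6 | 3·0+6·1 = 6
gcd(2,3,6) = 1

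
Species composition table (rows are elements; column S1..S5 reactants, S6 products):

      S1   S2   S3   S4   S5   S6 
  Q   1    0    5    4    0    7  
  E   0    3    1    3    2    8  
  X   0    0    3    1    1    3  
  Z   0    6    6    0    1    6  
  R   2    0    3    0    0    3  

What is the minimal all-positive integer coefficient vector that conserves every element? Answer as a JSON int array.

Coefficients: [6, 3, 1, 6, 6, 5]

Q: 6·1+3·0+1·5+6·4+6·0 = 35 | 5·7 = 35
E: 6·0+3·3+1·1+6·3+6·2 = 40 | 5·8 = 40
X: 6·0+3·0+1·3+6·1+6·1 = 15 | 5·3 = 15
Z: 6·0+3·6+1·6+6·0+6·1 = 30 | 5·6 = 30
R: 6·2+3·0+1·3+6·0+6·0 = 15 | 5·3 = 15
gcd(6,3,1,6,6,5) = 1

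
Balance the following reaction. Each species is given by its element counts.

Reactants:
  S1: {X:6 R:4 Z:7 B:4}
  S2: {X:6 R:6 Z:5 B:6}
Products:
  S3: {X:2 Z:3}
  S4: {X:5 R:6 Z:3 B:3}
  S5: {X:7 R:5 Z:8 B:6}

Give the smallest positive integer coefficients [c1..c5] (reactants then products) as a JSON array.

Coefficients: [6, 3, 1, 2, 6]

X: 6·6+3·6 = 54 | 1·2+2·5+6·7 = 54
R: 6·4+3·6 = 42 | 1·0+2·6+6·5 = 42
Z: 6·7+3·5 = 57 | 1·3+2·3+6·8 = 57
B: 6·4+3·6 = 42 | 1·0+2·3+6·6 = 42
gcd(6,3,1,2,6) = 1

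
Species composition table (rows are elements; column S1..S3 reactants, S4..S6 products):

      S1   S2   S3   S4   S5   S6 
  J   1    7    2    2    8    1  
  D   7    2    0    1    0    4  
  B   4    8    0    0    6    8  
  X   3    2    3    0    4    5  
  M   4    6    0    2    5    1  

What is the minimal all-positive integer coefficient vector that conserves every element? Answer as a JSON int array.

J: 1·1+3·7+3·2 = 28 | 5·2+2·8+2·1 = 28
D: 1·7+3·2+3·0 = 13 | 5·1+2·0+2·4 = 13
B: 1·4+3·8+3·0 = 28 | 5·0+2·6+2·8 = 28
X: 1·3+3·2+3·3 = 18 | 5·0+2·4+2·5 = 18
M: 1·4+3·6+3·0 = 22 | 5·2+2·5+2·1 = 22
gcd(1,3,3,5,2,2) = 1

Coefficients: [1, 3, 3, 5, 2, 2]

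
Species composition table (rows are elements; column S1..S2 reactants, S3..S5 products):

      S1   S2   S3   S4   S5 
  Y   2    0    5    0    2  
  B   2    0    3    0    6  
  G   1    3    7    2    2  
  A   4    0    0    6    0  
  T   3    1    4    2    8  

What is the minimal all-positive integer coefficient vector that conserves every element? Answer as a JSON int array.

Coefficients: [6, 6, 2, 4, 1]

Y: 6·2+6·0 = 12 | 2·5+4·0+1·2 = 12
B: 6·2+6·0 = 12 | 2·3+4·0+1·6 = 12
G: 6·1+6·3 = 24 | 2·7+4·2+1·2 = 24
A: 6·4+6·0 = 24 | 2·0+4·6+1·0 = 24
T: 6·3+6·1 = 24 | 2·4+4·2+1·8 = 24
gcd(6,6,2,4,1) = 1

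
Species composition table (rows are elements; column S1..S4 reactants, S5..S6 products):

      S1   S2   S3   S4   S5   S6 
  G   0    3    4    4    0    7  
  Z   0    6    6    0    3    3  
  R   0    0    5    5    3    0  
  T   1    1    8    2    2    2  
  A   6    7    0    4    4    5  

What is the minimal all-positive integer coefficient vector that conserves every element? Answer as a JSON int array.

Coefficients: [1, 3, 1, 2, 5, 3]

G: 1·0+3·3+1·4+2·4 = 21 | 5·0+3·7 = 21
Z: 1·0+3·6+1·6+2·0 = 24 | 5·3+3·3 = 24
R: 1·0+3·0+1·5+2·5 = 15 | 5·3+3·0 = 15
T: 1·1+3·1+1·8+2·2 = 16 | 5·2+3·2 = 16
A: 1·6+3·7+1·0+2·4 = 35 | 5·4+3·5 = 35
gcd(1,3,1,2,5,3) = 1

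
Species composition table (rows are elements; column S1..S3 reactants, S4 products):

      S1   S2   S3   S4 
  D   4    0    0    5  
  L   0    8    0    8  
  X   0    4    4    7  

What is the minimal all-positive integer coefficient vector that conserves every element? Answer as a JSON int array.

Coefficients: [5, 4, 3, 4]

D: 5·4+4·0+3·0 = 20 | 4·5 = 20
L: 5·0+4·8+3·0 = 32 | 4·8 = 32
X: 5·0+4·4+3·4 = 28 | 4·7 = 28
gcd(5,4,3,4) = 1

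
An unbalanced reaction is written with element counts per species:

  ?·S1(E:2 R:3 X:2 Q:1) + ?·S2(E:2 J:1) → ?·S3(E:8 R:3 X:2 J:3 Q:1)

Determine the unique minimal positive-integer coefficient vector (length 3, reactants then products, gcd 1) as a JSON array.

Coefficients: [1, 3, 1]

E: 1·2+3·2 = 8 | 1·8 = 8
R: 1·3+3·0 = 3 | 1·3 = 3
X: 1·2+3·0 = 2 | 1·2 = 2
J: 1·0+3·1 = 3 | 1·3 = 3
Q: 1·1+3·0 = 1 | 1·1 = 1
gcd(1,3,1) = 1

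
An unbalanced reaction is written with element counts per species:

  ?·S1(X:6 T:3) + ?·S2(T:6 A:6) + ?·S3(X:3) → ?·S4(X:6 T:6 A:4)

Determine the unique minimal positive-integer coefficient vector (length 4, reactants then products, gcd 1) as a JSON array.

X: 2·6+2·0+2·3 = 18 | 3·6 = 18
T: 2·3+2·6+2·0 = 18 | 3·6 = 18
A: 2·0+2·6+2·0 = 12 | 3·4 = 12
gcd(2,2,2,3) = 1

Coefficients: [2, 2, 2, 3]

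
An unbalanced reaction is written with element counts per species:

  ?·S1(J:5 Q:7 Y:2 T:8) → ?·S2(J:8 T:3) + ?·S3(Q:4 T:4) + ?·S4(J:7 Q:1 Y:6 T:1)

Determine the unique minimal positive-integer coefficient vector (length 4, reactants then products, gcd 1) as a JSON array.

Coefficients: [3, 1, 5, 1]

J: 3·5 = 15 | 1·8+5·0+1·7 = 15
Q: 3·7 = 21 | 1·0+5·4+1·1 = 21
Y: 3·2 = 6 | 1·0+5·0+1·6 = 6
T: 3·8 = 24 | 1·3+5·4+1·1 = 24
gcd(3,1,5,1) = 1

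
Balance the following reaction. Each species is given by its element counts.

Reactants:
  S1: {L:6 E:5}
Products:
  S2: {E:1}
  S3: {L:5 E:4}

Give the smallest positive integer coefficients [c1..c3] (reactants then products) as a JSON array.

L: 5·6 = 30 | 1·0+6·5 = 30
E: 5·5 = 25 | 1·1+6·4 = 25
gcd(5,1,6) = 1

Coefficients: [5, 1, 6]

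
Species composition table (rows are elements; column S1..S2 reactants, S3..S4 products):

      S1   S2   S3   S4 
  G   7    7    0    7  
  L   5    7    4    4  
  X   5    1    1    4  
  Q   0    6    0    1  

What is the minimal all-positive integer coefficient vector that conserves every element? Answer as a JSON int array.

G: 5·7+1·7 = 42 | 2·0+6·7 = 42
L: 5·5+1·7 = 32 | 2·4+6·4 = 32
X: 5·5+1·1 = 26 | 2·1+6·4 = 26
Q: 5·0+1·6 = 6 | 2·0+6·1 = 6
gcd(5,1,2,6) = 1

Coefficients: [5, 1, 2, 6]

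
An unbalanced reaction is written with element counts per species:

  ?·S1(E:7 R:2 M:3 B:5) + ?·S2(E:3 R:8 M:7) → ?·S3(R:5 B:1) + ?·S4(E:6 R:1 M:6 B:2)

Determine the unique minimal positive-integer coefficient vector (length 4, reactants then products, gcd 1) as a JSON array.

E: 3·7+3·3 = 30 | 5·0+5·6 = 30
R: 3·2+3·8 = 30 | 5·5+5·1 = 30
M: 3·3+3·7 = 30 | 5·0+5·6 = 30
B: 3·5+3·0 = 15 | 5·1+5·2 = 15
gcd(3,3,5,5) = 1

Coefficients: [3, 3, 5, 5]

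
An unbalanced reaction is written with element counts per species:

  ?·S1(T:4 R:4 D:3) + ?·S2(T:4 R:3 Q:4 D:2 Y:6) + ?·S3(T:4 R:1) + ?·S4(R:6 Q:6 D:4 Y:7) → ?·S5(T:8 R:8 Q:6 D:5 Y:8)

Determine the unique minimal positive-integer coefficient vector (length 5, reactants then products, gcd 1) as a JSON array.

T: 2·4+3·4+3·4+2·0 = 32 | 4·8 = 32
R: 2·4+3·3+3·1+2·6 = 32 | 4·8 = 32
Q: 2·0+3·4+3·0+2·6 = 24 | 4·6 = 24
D: 2·3+3·2+3·0+2·4 = 20 | 4·5 = 20
Y: 2·0+3·6+3·0+2·7 = 32 | 4·8 = 32
gcd(2,3,3,2,4) = 1

Coefficients: [2, 3, 3, 2, 4]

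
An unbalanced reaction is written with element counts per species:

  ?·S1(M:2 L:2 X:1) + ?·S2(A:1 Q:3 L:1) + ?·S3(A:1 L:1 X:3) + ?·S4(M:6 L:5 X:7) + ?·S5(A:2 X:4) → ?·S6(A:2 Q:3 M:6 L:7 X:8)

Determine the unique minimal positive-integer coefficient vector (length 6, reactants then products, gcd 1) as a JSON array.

Coefficients: [6, 5, 3, 3, 1, 5]

A: 6·0+5·1+3·1+3·0+1·2 = 10 | 5·2 = 10
Q: 6·0+5·3+3·0+3·0+1·0 = 15 | 5·3 = 15
M: 6·2+5·0+3·0+3·6+1·0 = 30 | 5·6 = 30
L: 6·2+5·1+3·1+3·5+1·0 = 35 | 5·7 = 35
X: 6·1+5·0+3·3+3·7+1·4 = 40 | 5·8 = 40
gcd(6,5,3,3,1,5) = 1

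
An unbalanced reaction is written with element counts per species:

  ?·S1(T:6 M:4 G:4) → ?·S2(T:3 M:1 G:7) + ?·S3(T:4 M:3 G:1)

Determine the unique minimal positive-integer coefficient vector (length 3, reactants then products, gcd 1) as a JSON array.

T: 5·6 = 30 | 2·3+6·4 = 30
M: 5·4 = 20 | 2·1+6·3 = 20
G: 5·4 = 20 | 2·7+6·1 = 20
gcd(5,2,6) = 1

Coefficients: [5, 2, 6]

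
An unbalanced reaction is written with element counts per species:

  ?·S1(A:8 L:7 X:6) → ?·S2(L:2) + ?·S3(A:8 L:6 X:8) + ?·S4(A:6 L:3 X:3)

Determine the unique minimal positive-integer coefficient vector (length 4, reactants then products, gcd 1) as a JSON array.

Coefficients: [6, 6, 3, 4]

A: 6·8 = 48 | 6·0+3·8+4·6 = 48
L: 6·7 = 42 | 6·2+3·6+4·3 = 42
X: 6·6 = 36 | 6·0+3·8+4·3 = 36
gcd(6,6,3,4) = 1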